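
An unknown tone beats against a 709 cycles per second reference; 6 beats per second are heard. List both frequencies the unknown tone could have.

703 Hz or 715 Hz

|f − 709| = 6, so f = 709 ± 6.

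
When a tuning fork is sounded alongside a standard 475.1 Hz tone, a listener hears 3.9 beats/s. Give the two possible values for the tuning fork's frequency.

|f − 475.1| = 3.9, so f = 475.1 ± 3.9.

471.2 Hz or 479 Hz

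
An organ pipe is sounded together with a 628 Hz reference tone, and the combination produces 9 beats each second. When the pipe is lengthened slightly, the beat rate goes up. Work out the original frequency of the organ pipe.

|f − 628| = 9, so the organ pipe was at either 619 Hz or 637 Hz.
A longer pipe has a lower fundamental; the adjustment lowers the organ pipe's frequency.
The beat rate rose, so the adjustment moved the organ pipe further from 628 Hz — it was already below the reference.

619 Hz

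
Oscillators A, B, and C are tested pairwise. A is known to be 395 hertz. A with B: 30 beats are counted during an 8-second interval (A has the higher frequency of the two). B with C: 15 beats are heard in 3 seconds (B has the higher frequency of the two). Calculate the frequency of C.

A–B: Beat frequency = 30/8 = 3.75 Hz.
B is below A, so f_B = 395 − 3.75 = 391.25 Hz.
B–C: Beat frequency = 15/3 = 5 Hz.
C is below B, so f_C = 391.25 − 5 = 386.25 Hz.

386.25 Hz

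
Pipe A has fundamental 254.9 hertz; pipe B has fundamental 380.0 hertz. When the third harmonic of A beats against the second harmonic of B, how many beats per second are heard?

Third harmonic of the first: 3·254.9 = 764.7 Hz.
Second harmonic of the second: 2·380.0 = 760.0 Hz.
f_beat = |764.7 − 760.0| = 4.7 Hz.

4.7 Hz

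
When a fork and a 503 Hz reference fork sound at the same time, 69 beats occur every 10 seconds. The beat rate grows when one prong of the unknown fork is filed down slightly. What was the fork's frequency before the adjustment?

Beat frequency = 69/10 = 6.9 Hz.
|f − 503| = 6.9, so the fork was at either 496.1 Hz or 509.9 Hz.
Filing a prong removes mass and raises the fork's frequency; the adjustment raises the fork's frequency.
The beat rate rose, so the adjustment moved the fork further from 503 Hz — it was already above the reference.

509.9 Hz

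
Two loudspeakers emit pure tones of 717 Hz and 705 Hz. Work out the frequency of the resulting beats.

12 Hz

f_beat = |f₁ − f₂|.
|717 − 705| = 12 Hz.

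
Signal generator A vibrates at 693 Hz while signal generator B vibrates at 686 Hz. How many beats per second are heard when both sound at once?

Beats arise from superposition of two nearby frequencies; the beat rate is |f₁ − f₂|.
|693 − 686| = 7 Hz.

7 Hz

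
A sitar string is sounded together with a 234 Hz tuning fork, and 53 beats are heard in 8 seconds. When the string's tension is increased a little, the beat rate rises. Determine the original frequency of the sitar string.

Beat frequency = 53/8 = 6.625 Hz.
|f − 234| = 6.625, so the sitar string was at either 227.375 Hz or 240.625 Hz.
Higher tension means higher frequency; the adjustment raises the sitar string's frequency.
The beat rate rose, so the adjustment moved the sitar string further from 234 Hz — it was already above the reference.

240.625 Hz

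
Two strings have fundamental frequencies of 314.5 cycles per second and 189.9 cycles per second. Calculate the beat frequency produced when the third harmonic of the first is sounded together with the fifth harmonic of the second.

Third harmonic of the first: 3·314.5 = 943.5 Hz.
Fifth harmonic of the second: 5·189.9 = 949.5 Hz.
f_beat = |943.5 − 949.5| = 6.0 Hz.

6.0 Hz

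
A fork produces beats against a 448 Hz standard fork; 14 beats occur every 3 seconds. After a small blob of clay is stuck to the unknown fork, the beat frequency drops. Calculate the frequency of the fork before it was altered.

452.6667 Hz

Beat frequency = 14/3 = 4.6667 Hz.
|f − 448| = 4.6667, so the fork was at either 443.3333 Hz or 452.6667 Hz.
Adding mass to a fork lowers its frequency; the adjustment lowers the fork's frequency.
The beat rate fell, so the adjustment moved the fork toward 448 Hz — it must have started above the reference.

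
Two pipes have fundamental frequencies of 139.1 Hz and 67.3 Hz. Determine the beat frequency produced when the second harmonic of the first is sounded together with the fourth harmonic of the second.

Second harmonic of the first: 2·139.1 = 278.2 Hz.
Fourth harmonic of the second: 4·67.3 = 269.2 Hz.
f_beat = |278.2 − 269.2| = 9.0 Hz.

9.0 Hz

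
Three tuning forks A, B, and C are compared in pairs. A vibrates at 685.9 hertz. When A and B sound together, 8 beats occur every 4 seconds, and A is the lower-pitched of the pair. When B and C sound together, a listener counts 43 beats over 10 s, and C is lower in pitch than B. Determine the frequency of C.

683.6 Hz

A–B: Beat frequency = 8/4 = 2 Hz.
B is above A, so f_B = 685.9 + 2 = 687.9 Hz.
B–C: Beat frequency = 43/10 = 4.3 Hz.
C is below B, so f_C = 687.9 − 4.3 = 683.6 Hz.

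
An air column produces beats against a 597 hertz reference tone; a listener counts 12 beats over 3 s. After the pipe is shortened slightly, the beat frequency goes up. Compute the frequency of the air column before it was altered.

Beat frequency = 12/3 = 4 Hz.
|f − 597| = 4, so the air column was at either 593 Hz or 601 Hz.
A shorter pipe has a higher fundamental; the adjustment raises the air column's frequency.
The beat rate rose, so the adjustment moved the air column further from 597 Hz — it was already above the reference.

601 Hz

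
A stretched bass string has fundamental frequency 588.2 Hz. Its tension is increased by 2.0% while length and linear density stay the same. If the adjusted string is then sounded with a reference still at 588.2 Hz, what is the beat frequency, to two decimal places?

For a string, f ∝ √T, so the new frequency is 588.2·√1.020 = 594.0529 Hz.
f_beat = |594.0529 − 588.2| = 5.85 Hz.

5.85 Hz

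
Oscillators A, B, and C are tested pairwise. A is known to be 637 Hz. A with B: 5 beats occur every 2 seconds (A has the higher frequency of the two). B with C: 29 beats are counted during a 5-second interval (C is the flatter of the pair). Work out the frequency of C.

628.7 Hz

A–B: Beat frequency = 5/2 = 2.5 Hz.
B is below A, so f_B = 637 − 2.5 = 634.5 Hz.
B–C: Beat frequency = 29/5 = 5.8 Hz.
C is below B, so f_C = 634.5 − 5.8 = 628.7 Hz.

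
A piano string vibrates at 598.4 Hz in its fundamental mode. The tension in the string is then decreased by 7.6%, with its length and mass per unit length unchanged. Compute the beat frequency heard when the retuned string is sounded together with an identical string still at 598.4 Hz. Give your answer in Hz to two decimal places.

23.19 Hz

For a string, f ∝ √T, so the new frequency is 598.4·√0.924 = 575.2115 Hz.
f_beat = |575.2115 − 598.4| = 23.19 Hz.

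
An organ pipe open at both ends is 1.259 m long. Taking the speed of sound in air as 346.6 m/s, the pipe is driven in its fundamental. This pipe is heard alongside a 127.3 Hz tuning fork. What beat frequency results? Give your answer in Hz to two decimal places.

10.35 Hz

Open pipe: f_n = n·v/(2L) = 1·346.6/(2·1.259) = 137.6489 Hz.
f_beat = |137.6489 − 127.3| = 10.35 Hz.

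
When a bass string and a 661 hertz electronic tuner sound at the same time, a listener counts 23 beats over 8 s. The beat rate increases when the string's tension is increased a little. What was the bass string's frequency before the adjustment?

663.875 Hz

Beat frequency = 23/8 = 2.875 Hz.
|f − 661| = 2.875, so the bass string was at either 658.125 Hz or 663.875 Hz.
Higher tension means higher frequency; the adjustment raises the bass string's frequency.
The beat rate rose, so the adjustment moved the bass string further from 661 Hz — it was already above the reference.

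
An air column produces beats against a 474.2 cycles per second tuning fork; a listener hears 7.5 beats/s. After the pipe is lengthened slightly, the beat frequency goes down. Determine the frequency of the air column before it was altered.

481.7 Hz

|f − 474.2| = 7.5, so the air column was at either 466.7 Hz or 481.7 Hz.
A longer pipe has a lower fundamental; the adjustment lowers the air column's frequency.
The beat rate fell, so the adjustment moved the air column toward 474.2 Hz — it must have started above the reference.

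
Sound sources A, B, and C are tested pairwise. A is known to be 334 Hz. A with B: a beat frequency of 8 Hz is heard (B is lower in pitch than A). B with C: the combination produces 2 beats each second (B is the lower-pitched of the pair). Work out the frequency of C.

328 Hz

B is below A, so f_B = 334 − 8 = 326 Hz.
C is above B, so f_C = 326 + 2 = 328 Hz.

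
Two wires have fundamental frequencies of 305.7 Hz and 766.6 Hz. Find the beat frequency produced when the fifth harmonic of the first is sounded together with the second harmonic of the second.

Fifth harmonic of the first: 5·305.7 = 1528.5 Hz.
Second harmonic of the second: 2·766.6 = 1533.2 Hz.
f_beat = |1528.5 − 1533.2| = 4.7 Hz.

4.7 Hz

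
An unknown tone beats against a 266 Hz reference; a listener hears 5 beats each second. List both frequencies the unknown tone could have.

261 Hz or 271 Hz

|f − 266| = 5, so f = 266 ± 5.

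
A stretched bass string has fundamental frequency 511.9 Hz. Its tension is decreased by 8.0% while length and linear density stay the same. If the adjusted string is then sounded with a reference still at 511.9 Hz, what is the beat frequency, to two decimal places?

For a string, f ∝ √T, so the new frequency is 511.9·√0.920 = 490.9972 Hz.
f_beat = |490.9972 − 511.9| = 20.90 Hz.

20.90 Hz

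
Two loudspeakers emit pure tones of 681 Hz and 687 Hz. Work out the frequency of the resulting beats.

6 Hz

The beat frequency equals the magnitude of the frequency difference.
|681 − 687| = 6 Hz.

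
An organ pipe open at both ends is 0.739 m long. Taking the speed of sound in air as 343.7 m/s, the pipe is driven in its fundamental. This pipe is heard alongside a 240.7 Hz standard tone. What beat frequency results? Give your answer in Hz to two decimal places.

8.16 Hz

Open pipe: f_n = n·v/(2L) = 1·343.7/(2·0.739) = 232.5440 Hz.
f_beat = |232.5440 − 240.7| = 8.16 Hz.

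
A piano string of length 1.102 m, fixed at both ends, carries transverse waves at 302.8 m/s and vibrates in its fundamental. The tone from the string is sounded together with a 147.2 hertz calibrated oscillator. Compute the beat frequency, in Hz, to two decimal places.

9.81 Hz

For a string fixed at both ends, f_n = n·v/(2L) = 1·302.8/(2·1.102) = 137.3866 Hz.
f_beat = |137.3866 − 147.2| = 9.81 Hz.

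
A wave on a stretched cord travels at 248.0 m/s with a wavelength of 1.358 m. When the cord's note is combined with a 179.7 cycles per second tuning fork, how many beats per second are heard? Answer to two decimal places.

Source frequency f = v/λ = 248.0/1.358 = 182.6215 Hz.
f_beat = |182.6215 − 179.7| = 2.92 Hz.

2.92 Hz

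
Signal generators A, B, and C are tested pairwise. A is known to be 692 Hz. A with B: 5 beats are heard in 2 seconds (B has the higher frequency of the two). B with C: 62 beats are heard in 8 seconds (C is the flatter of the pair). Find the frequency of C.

A–B: Beat frequency = 5/2 = 2.5 Hz.
B is above A, so f_B = 692 + 2.5 = 694.5 Hz.
B–C: Beat frequency = 62/8 = 7.75 Hz.
C is below B, so f_C = 694.5 − 7.75 = 686.75 Hz.

686.75 Hz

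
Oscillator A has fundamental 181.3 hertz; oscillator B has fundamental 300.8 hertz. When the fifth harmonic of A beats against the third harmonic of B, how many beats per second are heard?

Fifth harmonic of the first: 5·181.3 = 906.5 Hz.
Third harmonic of the second: 3·300.8 = 902.4 Hz.
f_beat = |906.5 − 902.4| = 4.1 Hz.

4.1 Hz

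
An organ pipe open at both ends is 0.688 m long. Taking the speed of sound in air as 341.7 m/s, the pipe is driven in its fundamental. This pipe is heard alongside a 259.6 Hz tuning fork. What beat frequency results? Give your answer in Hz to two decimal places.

11.27 Hz

Open pipe: f_n = n·v/(2L) = 1·341.7/(2·0.688) = 248.3285 Hz.
f_beat = |248.3285 − 259.6| = 11.27 Hz.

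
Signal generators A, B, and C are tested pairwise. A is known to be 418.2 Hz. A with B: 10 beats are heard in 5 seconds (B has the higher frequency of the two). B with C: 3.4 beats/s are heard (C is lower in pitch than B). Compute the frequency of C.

A–B: Beat frequency = 10/5 = 2 Hz.
B is above A, so f_B = 418.2 + 2 = 420.2 Hz.
C is below B, so f_C = 420.2 − 3.4 = 416.8 Hz.

416.8 Hz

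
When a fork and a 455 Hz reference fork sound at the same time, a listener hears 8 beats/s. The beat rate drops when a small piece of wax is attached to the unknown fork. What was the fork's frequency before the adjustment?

463 Hz

|f − 455| = 8, so the fork was at either 447 Hz or 463 Hz.
Loading a fork with wax lowers its frequency; the adjustment lowers the fork's frequency.
The beat rate fell, so the adjustment moved the fork toward 455 Hz — it must have started above the reference.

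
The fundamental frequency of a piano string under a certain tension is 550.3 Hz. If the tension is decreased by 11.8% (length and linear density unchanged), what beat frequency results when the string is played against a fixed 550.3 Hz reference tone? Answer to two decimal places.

For a string, f ∝ √T, so the new frequency is 550.3·√0.882 = 516.8134 Hz.
f_beat = |516.8134 − 550.3| = 33.49 Hz.

33.49 Hz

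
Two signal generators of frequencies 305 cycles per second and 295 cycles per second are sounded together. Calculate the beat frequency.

10 Hz

The beat frequency equals the magnitude of the frequency difference.
|305 − 295| = 10 Hz.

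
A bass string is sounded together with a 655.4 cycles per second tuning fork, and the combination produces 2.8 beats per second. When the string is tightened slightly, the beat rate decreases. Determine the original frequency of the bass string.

652.6 Hz

|f − 655.4| = 2.8, so the bass string was at either 652.6 Hz or 658.2 Hz.
Increasing tension raises a string's frequency; the adjustment raises the bass string's frequency.
The beat rate fell, so the adjustment moved the bass string toward 655.4 Hz — it must have started below the reference.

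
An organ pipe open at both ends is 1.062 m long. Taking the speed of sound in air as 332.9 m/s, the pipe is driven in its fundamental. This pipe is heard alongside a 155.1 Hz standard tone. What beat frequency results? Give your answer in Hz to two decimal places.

1.63 Hz

Open pipe: f_n = n·v/(2L) = 1·332.9/(2·1.062) = 156.7326 Hz.
f_beat = |156.7326 − 155.1| = 1.63 Hz.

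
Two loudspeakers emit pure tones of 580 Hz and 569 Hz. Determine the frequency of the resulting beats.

11 Hz

f_beat = |f₁ − f₂|.
|580 − 569| = 11 Hz.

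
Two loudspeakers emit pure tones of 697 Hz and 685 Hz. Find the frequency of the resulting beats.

12 Hz

f_beat = |f₁ − f₂|.
|697 − 685| = 12 Hz.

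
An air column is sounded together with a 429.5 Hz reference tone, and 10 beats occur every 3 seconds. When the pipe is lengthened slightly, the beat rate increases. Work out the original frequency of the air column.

Beat frequency = 10/3 = 3.3333 Hz.
|f − 429.5| = 3.3333, so the air column was at either 426.1667 Hz or 432.8333 Hz.
A longer pipe has a lower fundamental; the adjustment lowers the air column's frequency.
The beat rate rose, so the adjustment moved the air column further from 429.5 Hz — it was already below the reference.

426.1667 Hz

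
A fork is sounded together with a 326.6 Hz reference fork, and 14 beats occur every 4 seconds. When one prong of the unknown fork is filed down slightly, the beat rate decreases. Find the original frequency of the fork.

Beat frequency = 14/4 = 3.5 Hz.
|f − 326.6| = 3.5, so the fork was at either 323.1 Hz or 330.1 Hz.
Filing a prong removes mass and raises the fork's frequency; the adjustment raises the fork's frequency.
The beat rate fell, so the adjustment moved the fork toward 326.6 Hz — it must have started below the reference.

323.1 Hz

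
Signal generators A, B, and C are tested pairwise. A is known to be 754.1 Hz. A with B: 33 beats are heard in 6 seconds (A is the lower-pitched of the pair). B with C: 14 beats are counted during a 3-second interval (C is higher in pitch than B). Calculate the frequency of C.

A–B: Beat frequency = 33/6 = 5.5 Hz.
B is above A, so f_B = 754.1 + 5.5 = 759.6 Hz.
B–C: Beat frequency = 14/3 = 4.6667 Hz.
C is above B, so f_C = 759.6 + 4.6667 = 764.2667 Hz.

764.2667 Hz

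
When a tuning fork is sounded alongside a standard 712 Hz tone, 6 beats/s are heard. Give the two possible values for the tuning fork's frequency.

|f − 712| = 6, so f = 712 ± 6.

706 Hz or 718 Hz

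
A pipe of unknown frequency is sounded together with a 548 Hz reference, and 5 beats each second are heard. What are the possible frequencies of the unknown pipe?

|f − 548| = 5, so f = 548 ± 5.

543 Hz or 553 Hz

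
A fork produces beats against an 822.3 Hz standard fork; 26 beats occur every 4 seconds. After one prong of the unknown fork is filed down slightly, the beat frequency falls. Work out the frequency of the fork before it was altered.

815.8 Hz

Beat frequency = 26/4 = 6.5 Hz.
|f − 822.3| = 6.5, so the fork was at either 815.8 Hz or 828.8 Hz.
Filing a prong removes mass and raises the fork's frequency; the adjustment raises the fork's frequency.
The beat rate fell, so the adjustment moved the fork toward 822.3 Hz — it must have started below the reference.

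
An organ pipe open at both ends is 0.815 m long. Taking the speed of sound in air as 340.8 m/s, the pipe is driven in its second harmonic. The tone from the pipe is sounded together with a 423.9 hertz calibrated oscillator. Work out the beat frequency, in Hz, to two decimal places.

5.74 Hz

Open pipe: f_n = n·v/(2L) = 2·340.8/(2·0.815) = 418.1595 Hz.
f_beat = |418.1595 − 423.9| = 5.74 Hz.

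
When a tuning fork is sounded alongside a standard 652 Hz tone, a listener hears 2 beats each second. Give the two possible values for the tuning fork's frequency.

|f − 652| = 2, so f = 652 ± 2.

650 Hz or 654 Hz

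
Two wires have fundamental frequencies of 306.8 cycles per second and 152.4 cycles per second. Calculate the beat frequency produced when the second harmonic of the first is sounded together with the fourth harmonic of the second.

4.0 Hz

Second harmonic of the first: 2·306.8 = 613.6 Hz.
Fourth harmonic of the second: 4·152.4 = 609.6 Hz.
f_beat = |613.6 − 609.6| = 4.0 Hz.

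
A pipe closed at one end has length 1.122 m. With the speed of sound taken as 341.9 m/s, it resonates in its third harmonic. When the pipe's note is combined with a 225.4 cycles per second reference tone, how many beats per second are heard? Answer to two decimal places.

Closed pipe (odd harmonics): f_n = n·v/(4L) = 3·341.9/(4·1.122) = 228.5428 Hz.
f_beat = |228.5428 − 225.4| = 3.14 Hz.

3.14 Hz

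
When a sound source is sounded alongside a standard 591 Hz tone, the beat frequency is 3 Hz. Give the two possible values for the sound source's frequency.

588 Hz or 594 Hz

|f − 591| = 3, so f = 591 ± 3.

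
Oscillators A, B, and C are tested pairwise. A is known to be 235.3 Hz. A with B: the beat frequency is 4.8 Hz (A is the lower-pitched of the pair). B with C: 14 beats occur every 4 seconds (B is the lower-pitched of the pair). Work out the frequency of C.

B is above A, so f_B = 235.3 + 4.8 = 240.1 Hz.
B–C: Beat frequency = 14/4 = 3.5 Hz.
C is above B, so f_C = 240.1 + 3.5 = 243.6 Hz.

243.6 Hz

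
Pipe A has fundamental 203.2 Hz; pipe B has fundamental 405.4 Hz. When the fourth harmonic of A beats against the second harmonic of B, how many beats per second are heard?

2.0 Hz

Fourth harmonic of the first: 4·203.2 = 812.8 Hz.
Second harmonic of the second: 2·405.4 = 810.8 Hz.
f_beat = |812.8 − 810.8| = 2.0 Hz.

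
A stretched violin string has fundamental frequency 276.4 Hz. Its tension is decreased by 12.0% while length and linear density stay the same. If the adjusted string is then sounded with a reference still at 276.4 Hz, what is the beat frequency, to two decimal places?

For a string, f ∝ √T, so the new frequency is 276.4·√0.880 = 259.2862 Hz.
f_beat = |259.2862 − 276.4| = 17.11 Hz.

17.11 Hz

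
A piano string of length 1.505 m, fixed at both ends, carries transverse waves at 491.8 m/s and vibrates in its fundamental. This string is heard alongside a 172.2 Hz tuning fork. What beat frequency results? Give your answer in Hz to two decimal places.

For a string fixed at both ends, f_n = n·v/(2L) = 1·491.8/(2·1.505) = 163.3887 Hz.
f_beat = |163.3887 − 172.2| = 8.81 Hz.

8.81 Hz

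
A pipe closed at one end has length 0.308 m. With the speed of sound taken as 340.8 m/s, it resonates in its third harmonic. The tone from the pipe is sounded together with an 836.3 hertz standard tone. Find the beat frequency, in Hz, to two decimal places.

6.43 Hz

Closed pipe (odd harmonics): f_n = n·v/(4L) = 3·340.8/(4·0.308) = 829.8701 Hz.
f_beat = |829.8701 − 836.3| = 6.43 Hz.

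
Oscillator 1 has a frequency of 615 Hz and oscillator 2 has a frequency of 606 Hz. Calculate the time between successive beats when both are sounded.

f_beat = |615 − 606| = 9 Hz.
Beat period T = 1 / f_beat = 1 / 9 s.

0.111 s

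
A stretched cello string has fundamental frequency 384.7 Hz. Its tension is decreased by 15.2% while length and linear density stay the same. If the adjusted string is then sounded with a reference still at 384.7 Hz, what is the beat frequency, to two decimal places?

30.44 Hz

For a string, f ∝ √T, so the new frequency is 384.7·√0.848 = 354.2584 Hz.
f_beat = |354.2584 − 384.7| = 30.44 Hz.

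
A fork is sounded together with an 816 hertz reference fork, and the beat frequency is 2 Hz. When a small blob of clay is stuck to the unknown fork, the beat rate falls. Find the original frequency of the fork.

|f − 816| = 2, so the fork was at either 814 Hz or 818 Hz.
Adding mass to a fork lowers its frequency; the adjustment lowers the fork's frequency.
The beat rate fell, so the adjustment moved the fork toward 816 Hz — it must have started above the reference.

818 Hz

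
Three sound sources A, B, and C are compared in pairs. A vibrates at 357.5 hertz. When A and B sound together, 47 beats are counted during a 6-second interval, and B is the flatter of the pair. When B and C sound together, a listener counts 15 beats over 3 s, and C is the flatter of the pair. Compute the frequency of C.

A–B: Beat frequency = 47/6 = 7.8333 Hz.
B is below A, so f_B = 357.5 − 7.8333 = 349.6667 Hz.
B–C: Beat frequency = 15/3 = 5 Hz.
C is below B, so f_C = 349.6667 − 5 = 344.6667 Hz.

344.6667 Hz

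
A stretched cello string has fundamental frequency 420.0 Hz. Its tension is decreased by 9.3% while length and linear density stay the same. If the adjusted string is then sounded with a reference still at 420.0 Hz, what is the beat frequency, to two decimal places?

20.01 Hz

For a string, f ∝ √T, so the new frequency is 420.0·√0.907 = 399.9935 Hz.
f_beat = |399.9935 − 420.0| = 20.01 Hz.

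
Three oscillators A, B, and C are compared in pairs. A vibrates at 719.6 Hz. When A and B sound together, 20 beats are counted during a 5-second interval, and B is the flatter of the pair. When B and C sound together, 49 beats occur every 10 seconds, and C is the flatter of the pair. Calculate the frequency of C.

A–B: Beat frequency = 20/5 = 4 Hz.
B is below A, so f_B = 719.6 − 4 = 715.6 Hz.
B–C: Beat frequency = 49/10 = 4.9 Hz.
C is below B, so f_C = 715.6 − 4.9 = 710.7 Hz.

710.7 Hz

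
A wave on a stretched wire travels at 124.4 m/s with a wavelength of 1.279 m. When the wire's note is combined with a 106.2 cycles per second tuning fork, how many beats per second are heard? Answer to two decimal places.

8.94 Hz

Source frequency f = v/λ = 124.4/1.279 = 97.2635 Hz.
f_beat = |97.2635 − 106.2| = 8.94 Hz.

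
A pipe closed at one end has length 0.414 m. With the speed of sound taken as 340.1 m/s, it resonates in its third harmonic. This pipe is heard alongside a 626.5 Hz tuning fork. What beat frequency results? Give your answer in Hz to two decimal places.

10.38 Hz

Closed pipe (odd harmonics): f_n = n·v/(4L) = 3·340.1/(4·0.414) = 616.1232 Hz.
f_beat = |616.1232 − 626.5| = 10.38 Hz.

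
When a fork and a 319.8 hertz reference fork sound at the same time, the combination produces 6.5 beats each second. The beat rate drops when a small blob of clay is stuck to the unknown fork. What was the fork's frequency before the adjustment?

326.3 Hz

|f − 319.8| = 6.5, so the fork was at either 313.3 Hz or 326.3 Hz.
Adding mass to a fork lowers its frequency; the adjustment lowers the fork's frequency.
The beat rate fell, so the adjustment moved the fork toward 319.8 Hz — it must have started above the reference.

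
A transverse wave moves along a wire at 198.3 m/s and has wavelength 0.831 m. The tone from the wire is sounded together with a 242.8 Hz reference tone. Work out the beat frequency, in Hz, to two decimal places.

Source frequency f = v/λ = 198.3/0.831 = 238.6282 Hz.
f_beat = |238.6282 − 242.8| = 4.17 Hz.

4.17 Hz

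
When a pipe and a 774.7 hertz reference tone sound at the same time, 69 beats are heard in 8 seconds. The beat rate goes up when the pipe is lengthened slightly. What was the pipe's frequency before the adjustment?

Beat frequency = 69/8 = 8.625 Hz.
|f − 774.7| = 8.625, so the pipe was at either 766.075 Hz or 783.325 Hz.
A longer pipe has a lower fundamental; the adjustment lowers the pipe's frequency.
The beat rate rose, so the adjustment moved the pipe further from 774.7 Hz — it was already below the reference.

766.075 Hz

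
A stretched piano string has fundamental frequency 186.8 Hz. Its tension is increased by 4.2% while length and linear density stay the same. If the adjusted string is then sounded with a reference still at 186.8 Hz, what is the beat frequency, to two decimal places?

3.88 Hz

For a string, f ∝ √T, so the new frequency is 186.8·√1.042 = 190.6825 Hz.
f_beat = |190.6825 − 186.8| = 3.88 Hz.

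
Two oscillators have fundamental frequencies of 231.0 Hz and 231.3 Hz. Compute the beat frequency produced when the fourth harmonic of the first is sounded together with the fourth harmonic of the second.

1.2 Hz

Fourth harmonic of the first: 4·231.0 = 924.0 Hz.
Fourth harmonic of the second: 4·231.3 = 925.2 Hz.
f_beat = |924.0 − 925.2| = 1.2 Hz.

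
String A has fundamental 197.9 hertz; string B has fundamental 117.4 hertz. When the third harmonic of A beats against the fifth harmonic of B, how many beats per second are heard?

Third harmonic of the first: 3·197.9 = 593.7 Hz.
Fifth harmonic of the second: 5·117.4 = 587.0 Hz.
f_beat = |593.7 − 587.0| = 6.7 Hz.

6.7 Hz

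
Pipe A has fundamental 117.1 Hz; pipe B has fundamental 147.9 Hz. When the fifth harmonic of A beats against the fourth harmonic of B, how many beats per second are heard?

6.1 Hz

Fifth harmonic of the first: 5·117.1 = 585.5 Hz.
Fourth harmonic of the second: 4·147.9 = 591.6 Hz.
f_beat = |585.5 − 591.6| = 6.1 Hz.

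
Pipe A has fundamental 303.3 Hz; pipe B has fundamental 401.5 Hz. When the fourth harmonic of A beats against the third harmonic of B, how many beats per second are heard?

8.7 Hz

Fourth harmonic of the first: 4·303.3 = 1213.2 Hz.
Third harmonic of the second: 3·401.5 = 1204.5 Hz.
f_beat = |1213.2 − 1204.5| = 8.7 Hz.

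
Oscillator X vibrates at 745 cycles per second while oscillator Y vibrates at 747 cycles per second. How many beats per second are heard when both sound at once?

f_beat = |f₁ − f₂|.
|745 − 747| = 2 Hz.

2 Hz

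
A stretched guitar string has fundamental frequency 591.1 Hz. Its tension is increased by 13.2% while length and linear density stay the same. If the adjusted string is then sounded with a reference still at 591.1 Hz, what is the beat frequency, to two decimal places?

37.80 Hz

For a string, f ∝ √T, so the new frequency is 591.1·√1.132 = 628.9037 Hz.
f_beat = |628.9037 − 591.1| = 37.80 Hz.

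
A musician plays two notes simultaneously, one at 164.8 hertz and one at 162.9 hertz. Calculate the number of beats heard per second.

1.9 Hz

Beats arise from superposition of two nearby frequencies; the beat rate is |f₁ − f₂|.
|164.8 − 162.9| = 1.9 Hz.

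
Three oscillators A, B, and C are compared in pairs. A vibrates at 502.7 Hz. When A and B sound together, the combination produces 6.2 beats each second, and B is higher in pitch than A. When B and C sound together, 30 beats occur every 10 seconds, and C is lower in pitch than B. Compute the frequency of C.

505.9 Hz

B is above A, so f_B = 502.7 + 6.2 = 508.9 Hz.
B–C: Beat frequency = 30/10 = 3 Hz.
C is below B, so f_C = 508.9 − 3 = 505.9 Hz.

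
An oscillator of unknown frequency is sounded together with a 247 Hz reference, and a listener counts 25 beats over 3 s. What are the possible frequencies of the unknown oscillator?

Beat frequency = 25/3 = 8.3333 Hz.
|f − 247| = 8.3333, so f = 247 ± 8.3333.

238.6667 Hz or 255.3333 Hz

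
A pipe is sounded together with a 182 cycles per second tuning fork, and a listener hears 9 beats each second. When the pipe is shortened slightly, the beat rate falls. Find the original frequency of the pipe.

173 Hz

|f − 182| = 9, so the pipe was at either 173 Hz or 191 Hz.
A shorter pipe has a higher fundamental; the adjustment raises the pipe's frequency.
The beat rate fell, so the adjustment moved the pipe toward 182 Hz — it must have started below the reference.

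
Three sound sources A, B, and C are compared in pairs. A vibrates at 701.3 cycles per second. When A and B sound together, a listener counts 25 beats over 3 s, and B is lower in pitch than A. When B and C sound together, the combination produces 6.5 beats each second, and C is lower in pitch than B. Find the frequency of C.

A–B: Beat frequency = 25/3 = 8.3333 Hz.
B is below A, so f_B = 701.3 − 8.3333 = 692.9667 Hz.
C is below B, so f_C = 692.9667 − 6.5 = 686.4667 Hz.

686.4667 Hz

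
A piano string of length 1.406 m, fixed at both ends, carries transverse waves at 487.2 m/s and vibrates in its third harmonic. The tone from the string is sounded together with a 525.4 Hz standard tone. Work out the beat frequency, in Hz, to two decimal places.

5.63 Hz

For a string fixed at both ends, f_n = n·v/(2L) = 3·487.2/(2·1.406) = 519.7724 Hz.
f_beat = |519.7724 − 525.4| = 5.63 Hz.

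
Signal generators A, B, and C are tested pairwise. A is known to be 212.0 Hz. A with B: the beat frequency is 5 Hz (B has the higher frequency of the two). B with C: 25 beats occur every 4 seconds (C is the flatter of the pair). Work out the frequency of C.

B is above A, so f_B = 212.0 + 5 = 217 Hz.
B–C: Beat frequency = 25/4 = 6.25 Hz.
C is below B, so f_C = 217 − 6.25 = 210.75 Hz.

210.75 Hz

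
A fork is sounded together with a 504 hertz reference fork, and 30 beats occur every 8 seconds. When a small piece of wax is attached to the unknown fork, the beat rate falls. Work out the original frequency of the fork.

Beat frequency = 30/8 = 3.75 Hz.
|f − 504| = 3.75, so the fork was at either 500.25 Hz or 507.75 Hz.
Loading a fork with wax lowers its frequency; the adjustment lowers the fork's frequency.
The beat rate fell, so the adjustment moved the fork toward 504 Hz — it must have started above the reference.

507.75 Hz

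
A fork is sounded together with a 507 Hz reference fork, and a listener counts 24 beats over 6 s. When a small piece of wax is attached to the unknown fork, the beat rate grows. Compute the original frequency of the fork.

503 Hz

Beat frequency = 24/6 = 4 Hz.
|f − 507| = 4, so the fork was at either 503 Hz or 511 Hz.
Loading a fork with wax lowers its frequency; the adjustment lowers the fork's frequency.
The beat rate rose, so the adjustment moved the fork further from 507 Hz — it was already below the reference.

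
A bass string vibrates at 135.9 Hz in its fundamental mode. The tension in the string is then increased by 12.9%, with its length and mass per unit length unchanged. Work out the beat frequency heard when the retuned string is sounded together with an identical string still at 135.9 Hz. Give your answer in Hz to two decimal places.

For a string, f ∝ √T, so the new frequency is 135.9·√1.129 = 144.3997 Hz.
f_beat = |144.3997 − 135.9| = 8.50 Hz.

8.50 Hz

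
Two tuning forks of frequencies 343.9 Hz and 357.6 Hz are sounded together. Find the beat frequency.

Beats arise from superposition of two nearby frequencies; the beat rate is |f₁ − f₂|.
|343.9 − 357.6| = 13.7 Hz.

13.7 Hz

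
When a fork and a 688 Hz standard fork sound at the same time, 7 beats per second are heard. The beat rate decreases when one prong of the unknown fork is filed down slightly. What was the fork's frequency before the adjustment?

681 Hz

|f − 688| = 7, so the fork was at either 681 Hz or 695 Hz.
Filing a prong removes mass and raises the fork's frequency; the adjustment raises the fork's frequency.
The beat rate fell, so the adjustment moved the fork toward 688 Hz — it must have started below the reference.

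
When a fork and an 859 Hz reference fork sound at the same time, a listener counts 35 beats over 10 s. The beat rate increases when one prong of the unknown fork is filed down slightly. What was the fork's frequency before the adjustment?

Beat frequency = 35/10 = 3.5 Hz.
|f − 859| = 3.5, so the fork was at either 855.5 Hz or 862.5 Hz.
Filing a prong removes mass and raises the fork's frequency; the adjustment raises the fork's frequency.
The beat rate rose, so the adjustment moved the fork further from 859 Hz — it was already above the reference.

862.5 Hz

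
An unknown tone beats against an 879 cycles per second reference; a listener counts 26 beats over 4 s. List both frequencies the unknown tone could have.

Beat frequency = 26/4 = 6.5 Hz.
|f − 879| = 6.5, so f = 879 ± 6.5.

872.5 Hz or 885.5 Hz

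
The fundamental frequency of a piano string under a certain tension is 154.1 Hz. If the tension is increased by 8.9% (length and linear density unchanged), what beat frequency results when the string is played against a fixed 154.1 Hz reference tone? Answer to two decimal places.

For a string, f ∝ √T, so the new frequency is 154.1·√1.089 = 160.8113 Hz.
f_beat = |160.8113 − 154.1| = 6.71 Hz.

6.71 Hz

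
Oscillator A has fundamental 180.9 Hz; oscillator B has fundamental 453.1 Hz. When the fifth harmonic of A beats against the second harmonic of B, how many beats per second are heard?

Fifth harmonic of the first: 5·180.9 = 904.5 Hz.
Second harmonic of the second: 2·453.1 = 906.2 Hz.
f_beat = |904.5 − 906.2| = 1.7 Hz.

1.7 Hz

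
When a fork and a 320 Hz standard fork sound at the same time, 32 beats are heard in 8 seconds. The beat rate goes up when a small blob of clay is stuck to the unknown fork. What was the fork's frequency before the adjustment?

Beat frequency = 32/8 = 4 Hz.
|f − 320| = 4, so the fork was at either 316 Hz or 324 Hz.
Adding mass to a fork lowers its frequency; the adjustment lowers the fork's frequency.
The beat rate rose, so the adjustment moved the fork further from 320 Hz — it was already below the reference.

316 Hz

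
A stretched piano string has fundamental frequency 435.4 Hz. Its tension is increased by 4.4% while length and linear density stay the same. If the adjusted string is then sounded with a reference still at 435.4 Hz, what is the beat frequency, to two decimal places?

For a string, f ∝ √T, so the new frequency is 435.4·√1.044 = 444.8757 Hz.
f_beat = |444.8757 − 435.4| = 9.48 Hz.

9.48 Hz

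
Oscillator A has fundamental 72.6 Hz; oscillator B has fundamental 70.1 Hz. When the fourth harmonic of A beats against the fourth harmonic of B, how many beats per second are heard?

Fourth harmonic of the first: 4·72.6 = 290.4 Hz.
Fourth harmonic of the second: 4·70.1 = 280.4 Hz.
f_beat = |290.4 − 280.4| = 10.0 Hz.

10.0 Hz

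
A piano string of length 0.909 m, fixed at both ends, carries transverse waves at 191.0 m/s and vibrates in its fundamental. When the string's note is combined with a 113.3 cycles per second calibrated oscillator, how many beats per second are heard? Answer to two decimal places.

8.24 Hz

For a string fixed at both ends, f_n = n·v/(2L) = 1·191.0/(2·0.909) = 105.0605 Hz.
f_beat = |105.0605 − 113.3| = 8.24 Hz.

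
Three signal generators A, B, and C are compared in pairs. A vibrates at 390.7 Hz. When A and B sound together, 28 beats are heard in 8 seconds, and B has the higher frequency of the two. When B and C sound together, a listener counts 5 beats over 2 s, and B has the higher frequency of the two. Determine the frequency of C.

391.7 Hz

A–B: Beat frequency = 28/8 = 3.5 Hz.
B is above A, so f_B = 390.7 + 3.5 = 394.2 Hz.
B–C: Beat frequency = 5/2 = 2.5 Hz.
C is below B, so f_C = 394.2 − 2.5 = 391.7 Hz.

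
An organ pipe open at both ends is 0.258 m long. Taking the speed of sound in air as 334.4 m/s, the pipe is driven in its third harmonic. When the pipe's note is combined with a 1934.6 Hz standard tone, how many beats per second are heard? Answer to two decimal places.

Open pipe: f_n = n·v/(2L) = 3·334.4/(2·0.258) = 1944.1860 Hz.
f_beat = |1944.1860 − 1934.6| = 9.59 Hz.

9.59 Hz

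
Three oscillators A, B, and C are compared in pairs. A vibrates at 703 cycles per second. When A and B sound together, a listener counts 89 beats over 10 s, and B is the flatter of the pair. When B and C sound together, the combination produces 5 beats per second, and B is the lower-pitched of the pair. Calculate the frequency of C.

A–B: Beat frequency = 89/10 = 8.9 Hz.
B is below A, so f_B = 703 − 8.9 = 694.1 Hz.
C is above B, so f_C = 694.1 + 5 = 699.1 Hz.

699.1 Hz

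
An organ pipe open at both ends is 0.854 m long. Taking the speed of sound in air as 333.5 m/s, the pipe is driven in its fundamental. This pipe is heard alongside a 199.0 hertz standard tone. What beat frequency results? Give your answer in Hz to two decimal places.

Open pipe: f_n = n·v/(2L) = 1·333.5/(2·0.854) = 195.2576 Hz.
f_beat = |195.2576 − 199.0| = 3.74 Hz.

3.74 Hz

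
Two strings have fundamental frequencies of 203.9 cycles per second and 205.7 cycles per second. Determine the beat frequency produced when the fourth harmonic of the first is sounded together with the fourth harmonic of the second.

Fourth harmonic of the first: 4·203.9 = 815.6 Hz.
Fourth harmonic of the second: 4·205.7 = 822.8 Hz.
f_beat = |815.6 − 822.8| = 7.2 Hz.

7.2 Hz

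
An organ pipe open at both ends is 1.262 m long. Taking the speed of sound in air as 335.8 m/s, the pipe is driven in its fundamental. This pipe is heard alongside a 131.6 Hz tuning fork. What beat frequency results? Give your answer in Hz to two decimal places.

Open pipe: f_n = n·v/(2L) = 1·335.8/(2·1.262) = 133.0428 Hz.
f_beat = |133.0428 − 131.6| = 1.44 Hz.

1.44 Hz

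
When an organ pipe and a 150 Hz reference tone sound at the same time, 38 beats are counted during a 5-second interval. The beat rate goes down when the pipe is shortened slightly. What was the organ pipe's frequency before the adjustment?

142.4 Hz

Beat frequency = 38/5 = 7.6 Hz.
|f − 150| = 7.6, so the organ pipe was at either 142.4 Hz or 157.6 Hz.
A shorter pipe has a higher fundamental; the adjustment raises the organ pipe's frequency.
The beat rate fell, so the adjustment moved the organ pipe toward 150 Hz — it must have started below the reference.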